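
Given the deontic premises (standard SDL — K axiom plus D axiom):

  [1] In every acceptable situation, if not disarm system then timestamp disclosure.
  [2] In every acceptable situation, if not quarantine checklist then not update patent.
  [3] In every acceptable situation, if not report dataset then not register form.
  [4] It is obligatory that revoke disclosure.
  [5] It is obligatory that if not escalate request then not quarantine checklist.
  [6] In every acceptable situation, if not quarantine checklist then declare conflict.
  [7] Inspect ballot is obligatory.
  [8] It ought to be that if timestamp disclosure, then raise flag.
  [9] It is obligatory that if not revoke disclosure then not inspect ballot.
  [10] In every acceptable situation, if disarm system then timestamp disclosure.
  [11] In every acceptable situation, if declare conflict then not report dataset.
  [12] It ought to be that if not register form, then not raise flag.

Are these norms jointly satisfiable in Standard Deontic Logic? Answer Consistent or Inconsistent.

Consistent

Premise 9 is O(¬revoke_disclosure → ¬inspect_ballot), but O(¬revoke_disclosure) is not derivable from the premises, so it does not yield O(¬inspect_ballot).
So O(¬inspect_ballot) is not derivable, and the apparent clash with O(inspect_ballot) does not arise.
A world satisfying every obligation exists (e.g. declare_conflict=false, disarm_system=false, escalate_request=true, inspect_ballot=true, quarantine_checklist=true, raise_flag=true, register_form=true, report_dataset=true, revoke_disclosure=true, timestamp_disclosure=true, update_patent=false); no atom is both obligatory and forbidden, so the set is consistent.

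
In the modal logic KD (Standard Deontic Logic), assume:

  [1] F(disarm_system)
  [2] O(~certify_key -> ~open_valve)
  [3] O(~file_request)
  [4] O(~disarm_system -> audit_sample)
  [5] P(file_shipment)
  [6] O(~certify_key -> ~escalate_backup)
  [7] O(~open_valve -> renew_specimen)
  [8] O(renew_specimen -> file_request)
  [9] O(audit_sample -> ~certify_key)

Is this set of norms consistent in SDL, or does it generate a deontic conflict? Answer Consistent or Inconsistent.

Premise 3 states O(~file_request) outright.
Premise 8, O(renew_specimen -> file_request), contraposes to O(~file_request -> ~renew_specimen); with O(~file_request) we get O(~renew_specimen).
Premise 7 is O(~open_valve -> renew_specimen); contrapositively O(~renew_specimen -> open_valve). Since O(~renew_specimen) holds, K gives O(open_valve).
Premise 2, O(~certify_key -> ~open_valve), contraposes to O(open_valve -> certify_key); with O(open_valve) we get O(certify_key).
Premise 9, O(audit_sample -> ~certify_key), contraposes to O(certify_key -> ~audit_sample); with O(certify_key) we get O(~audit_sample).
The contrapositive of premise 4 (O(~disarm_system -> audit_sample)) is O(~audit_sample -> disarm_system), and O(~audit_sample) is already established, so O(disarm_system).
But premise 1, F(disarm_system), means O(~disarm_system).
We now have both O(disarm_system) and O(~disarm_system) — disarm_system is simultaneously obligatory and forbidden, violating the D-axiom.

Inconsistent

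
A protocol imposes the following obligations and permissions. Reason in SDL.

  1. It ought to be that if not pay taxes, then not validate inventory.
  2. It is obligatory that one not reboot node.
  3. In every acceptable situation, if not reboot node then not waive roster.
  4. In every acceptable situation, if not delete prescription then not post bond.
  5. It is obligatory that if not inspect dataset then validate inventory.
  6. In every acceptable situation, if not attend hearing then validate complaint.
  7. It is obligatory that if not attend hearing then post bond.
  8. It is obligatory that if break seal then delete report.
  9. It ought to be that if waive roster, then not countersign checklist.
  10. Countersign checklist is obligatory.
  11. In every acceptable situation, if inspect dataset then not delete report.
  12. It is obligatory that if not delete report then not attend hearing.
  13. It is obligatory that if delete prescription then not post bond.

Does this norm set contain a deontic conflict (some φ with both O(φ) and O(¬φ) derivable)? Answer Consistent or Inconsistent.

Consistent

Premise 9 is O(waive_roster → ¬countersign_checklist), but O(waive_roster) is not derivable from the premises, so it does not yield O(¬countersign_checklist).
So O(¬countersign_checklist) is not derivable, and the apparent clash with O(countersign_checklist) does not arise.
A world satisfying every obligation exists (e.g. attend_hearing=true, break_seal=false, countersign_checklist=true, delete_prescription=false, delete_report=true, inspect_dataset=false, pay_taxes=true, post_bond=false, reboot_node=false, validate_complaint=false, validate_inventory=true, waive_roster=false); no atom is both obligatory and forbidden, so the set is consistent.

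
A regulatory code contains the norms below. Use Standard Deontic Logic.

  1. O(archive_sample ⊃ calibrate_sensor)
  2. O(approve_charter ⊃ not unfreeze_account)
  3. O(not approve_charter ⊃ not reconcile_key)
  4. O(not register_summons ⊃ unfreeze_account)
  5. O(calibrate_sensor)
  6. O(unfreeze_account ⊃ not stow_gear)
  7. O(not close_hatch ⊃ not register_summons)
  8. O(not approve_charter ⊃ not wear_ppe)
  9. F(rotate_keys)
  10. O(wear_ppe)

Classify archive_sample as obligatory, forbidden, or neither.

Neither

Premise 1 is O(archive_sample ⊃ calibrate_sensor); even if O(calibrate_sensor) held, inferring O(archive_sample) would be affirming the consequent — invalid.
No premise or chain of K-axiom applications forces O(archive_sample), and none forces O(not archive_sample). So archive_sample is neither obligatory nor forbidden under these norms.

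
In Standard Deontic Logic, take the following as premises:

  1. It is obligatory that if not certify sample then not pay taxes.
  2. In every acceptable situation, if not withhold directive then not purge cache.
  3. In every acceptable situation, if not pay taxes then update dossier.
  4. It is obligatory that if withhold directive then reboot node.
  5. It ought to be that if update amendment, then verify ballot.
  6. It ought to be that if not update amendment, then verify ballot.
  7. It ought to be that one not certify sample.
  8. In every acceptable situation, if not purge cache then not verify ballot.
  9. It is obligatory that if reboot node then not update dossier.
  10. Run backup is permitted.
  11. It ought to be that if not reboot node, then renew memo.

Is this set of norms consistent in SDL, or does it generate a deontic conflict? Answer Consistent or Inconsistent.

Premises 6 and 5 are O(¬update_amendment → verify_ballot) and O(update_amendment → verify_ballot); every ideal world satisfies ¬update_amendment or update_amendment, so in either case verify_ballot holds — hence O(verify_ballot).
Premise 8, O(¬purge_cache → ¬verify_ballot), contraposes to O(verify_ballot → purge_cache); with O(verify_ballot) we get O(purge_cache).
Premise 2, O(¬withhold_directive → ¬purge_cache), contraposes to O(purge_cache → withhold_directive); with O(purge_cache) we get O(withhold_directive).
Premise 4 is O(withhold_directive → reboot_node); since O(withhold_directive), deontic closure gives O(reboot_node).
With premise 9, O(reboot_node → ¬update_dossier), the K-axiom yields O(¬update_dossier).
Premise 3, O(¬pay_taxes → update_dossier), contraposes to O(¬update_dossier → pay_taxes); with O(¬update_dossier) we get O(pay_taxes).
The contrapositive of premise 1 (O(¬certify_sample → ¬pay_taxes)) is O(pay_taxes → certify_sample), and O(pay_taxes) is already established, so O(certify_sample).
Yet premise 7 states O(¬certify_sample).
We now have both O(certify_sample) and O(¬certify_sample) — certify_sample is simultaneously obligatory and forbidden, violating the D-axiom.

Inconsistent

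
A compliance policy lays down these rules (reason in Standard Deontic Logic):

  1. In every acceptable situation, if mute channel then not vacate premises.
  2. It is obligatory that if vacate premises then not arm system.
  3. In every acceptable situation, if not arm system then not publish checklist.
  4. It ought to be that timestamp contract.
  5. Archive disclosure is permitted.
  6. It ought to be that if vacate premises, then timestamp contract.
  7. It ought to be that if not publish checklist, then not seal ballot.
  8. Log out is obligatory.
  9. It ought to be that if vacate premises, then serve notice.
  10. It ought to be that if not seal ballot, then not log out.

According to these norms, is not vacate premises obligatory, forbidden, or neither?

Obligatory

From premise 8 we have O(log_out).
Premise 10, O(¬seal_ballot → ¬log_out), contraposes to O(log_out → seal_ballot); with O(log_out) we get O(seal_ballot).
Premise 7 is O(¬publish_checklist → ¬seal_ballot); contrapositively O(seal_ballot → publish_checklist). Since O(seal_ballot) holds, K gives O(publish_checklist).
Premise 3 is O(¬arm_system → ¬publish_checklist); contrapositively O(publish_checklist → arm_system). Since O(publish_checklist) holds, K gives O(arm_system).
Premise 2 is O(vacate_premises → ¬arm_system); contrapositively O(arm_system → ¬vacate_premises). Since O(arm_system) holds, K gives O(¬vacate_premises).
Premises 1, 4, 5, 6, 9 do not contribute to this derivation.
Hence ¬vacate_premises is obligatory.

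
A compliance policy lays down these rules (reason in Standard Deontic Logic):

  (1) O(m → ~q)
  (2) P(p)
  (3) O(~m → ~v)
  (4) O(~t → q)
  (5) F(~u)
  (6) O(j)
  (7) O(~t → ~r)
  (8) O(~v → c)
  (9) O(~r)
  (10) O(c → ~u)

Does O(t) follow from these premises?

Yes

Premise 5 is F(~u), i.e. O(u).
The contrapositive of premise 10 (O(c → ~u)) is O(u → ~c), and O(u) is already established, so O(~c).
Premise 8 is O(~v → c); contrapositively O(~c → v). Since O(~c) holds, K gives O(v).
Premise 3, O(~m → ~v), contraposes to O(v → m); with O(v) we get O(m).
From O(m) and premise 1, O(m → ~q), we obtain O(~q).
The contrapositive of premise 4 (O(~t → q)) is O(~q → t), and O(~q) is already established, so O(t).
Premises 2, 6, 7, 9 do not contribute to this derivation.
So O(t) follows.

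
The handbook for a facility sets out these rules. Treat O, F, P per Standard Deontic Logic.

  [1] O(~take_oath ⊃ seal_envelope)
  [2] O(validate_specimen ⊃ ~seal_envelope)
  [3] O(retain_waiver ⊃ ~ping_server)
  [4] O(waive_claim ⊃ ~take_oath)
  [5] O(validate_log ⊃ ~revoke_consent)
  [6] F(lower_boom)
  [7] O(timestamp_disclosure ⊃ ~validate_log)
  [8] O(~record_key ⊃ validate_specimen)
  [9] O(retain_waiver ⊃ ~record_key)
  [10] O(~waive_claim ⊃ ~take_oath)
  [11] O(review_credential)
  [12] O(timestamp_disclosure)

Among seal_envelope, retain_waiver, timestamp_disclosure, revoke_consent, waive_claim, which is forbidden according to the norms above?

retain_waiver

Premises 10 and 4 are O(~waive_claim ⊃ ~take_oath) and O(waive_claim ⊃ ~take_oath); every ideal world satisfies ~waive_claim or waive_claim, so in either case ~take_oath holds — hence O(~take_oath).
With premise 1, O(~take_oath ⊃ seal_envelope), the K-axiom yields O(seal_envelope).
The contrapositive of premise 2 (O(validate_specimen ⊃ ~seal_envelope)) is O(seal_envelope ⊃ ~validate_specimen), and O(seal_envelope) is already established, so O(~validate_specimen).
The contrapositive of premise 8 (O(~record_key ⊃ validate_specimen)) is O(~validate_specimen ⊃ record_key), and O(~validate_specimen) is already established, so O(record_key).
The contrapositive of premise 9 (O(retain_waiver ⊃ ~record_key)) is O(record_key ⊃ ~retain_waiver), and O(record_key) is already established, so O(~retain_waiver).
So O(~retain_waiver) holds, i.e. retain_waiver is forbidden. None of the other listed options is forbidden under the premises.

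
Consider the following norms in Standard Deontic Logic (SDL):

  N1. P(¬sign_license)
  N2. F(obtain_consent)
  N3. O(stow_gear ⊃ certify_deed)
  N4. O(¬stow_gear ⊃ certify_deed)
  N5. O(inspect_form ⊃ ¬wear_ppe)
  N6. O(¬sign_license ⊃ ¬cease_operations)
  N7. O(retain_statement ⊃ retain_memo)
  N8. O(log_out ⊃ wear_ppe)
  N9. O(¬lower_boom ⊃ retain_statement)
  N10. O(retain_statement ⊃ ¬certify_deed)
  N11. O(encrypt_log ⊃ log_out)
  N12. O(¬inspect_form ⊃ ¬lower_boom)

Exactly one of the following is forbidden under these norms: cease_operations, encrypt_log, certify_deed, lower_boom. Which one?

encrypt_log

By case analysis on ¬stow_gear: premise 4 gives O(¬stow_gear ⊃ certify_deed) and premise 3 gives O(stow_gear ⊃ certify_deed), so O(certify_deed) either way.
Premise 10 is O(retain_statement ⊃ ¬certify_deed); contrapositively O(certify_deed ⊃ ¬retain_statement). Since O(certify_deed) holds, K gives O(¬retain_statement).
Premise 9, O(¬lower_boom ⊃ retain_statement), contraposes to O(¬retain_statement ⊃ lower_boom); with O(¬retain_statement) we get O(lower_boom).
Premise 12 is O(¬inspect_form ⊃ ¬lower_boom); contrapositively O(lower_boom ⊃ inspect_form). Since O(lower_boom) holds, K gives O(inspect_form).
With premise 5, O(inspect_form ⊃ ¬wear_ppe), the K-axiom yields O(¬wear_ppe).
Premise 8 is O(log_out ⊃ wear_ppe); contrapositively O(¬wear_ppe ⊃ ¬log_out). Since O(¬wear_ppe) holds, K gives O(¬log_out).
Premise 11 is O(encrypt_log ⊃ log_out); contrapositively O(¬log_out ⊃ ¬encrypt_log). Since O(¬log_out) holds, K gives O(¬encrypt_log).
So O(¬encrypt_log) holds, i.e. encrypt_log is forbidden. None of the other listed options is forbidden under the premises.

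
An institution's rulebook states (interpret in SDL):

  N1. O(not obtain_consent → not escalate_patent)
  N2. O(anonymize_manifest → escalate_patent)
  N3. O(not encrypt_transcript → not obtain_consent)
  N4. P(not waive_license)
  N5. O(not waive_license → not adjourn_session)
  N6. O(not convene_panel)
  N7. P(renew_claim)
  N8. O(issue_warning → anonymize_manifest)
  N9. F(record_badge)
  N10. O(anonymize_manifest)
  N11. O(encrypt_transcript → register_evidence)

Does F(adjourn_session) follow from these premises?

Premise 5 is O(not waive_license → not adjourn_session), but O(not waive_license) is not derivable from the premises (the permission P(not waive_license) asserts only not O(waive_license), not O(not waive_license)), so it does not yield O(not adjourn_session).
No other premise forces O(not adjourn_session). An ideal world satisfying every premise can still have adjourn_session true, so F(adjourn_session) is not derivable.

No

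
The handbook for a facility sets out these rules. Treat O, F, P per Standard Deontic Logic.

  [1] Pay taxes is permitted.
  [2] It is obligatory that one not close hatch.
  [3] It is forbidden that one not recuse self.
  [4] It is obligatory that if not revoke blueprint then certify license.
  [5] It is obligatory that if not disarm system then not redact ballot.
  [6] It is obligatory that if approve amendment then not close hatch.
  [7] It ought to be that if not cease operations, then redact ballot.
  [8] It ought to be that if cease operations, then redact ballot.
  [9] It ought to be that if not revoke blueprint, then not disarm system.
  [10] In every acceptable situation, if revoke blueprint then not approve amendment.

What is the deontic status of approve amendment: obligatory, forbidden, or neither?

By case analysis on cease_operations: premise 8 gives O(cease_operations → redact_ballot) and premise 7 gives O(¬cease_operations → redact_ballot), so O(redact_ballot) either way.
The contrapositive of premise 5 (O(¬disarm_system → ¬redact_ballot)) is O(redact_ballot → disarm_system), and O(redact_ballot) is already established, so O(disarm_system).
Premise 9, O(¬revoke_blueprint → ¬disarm_system), contraposes to O(disarm_system → revoke_blueprint); with O(disarm_system) we get O(revoke_blueprint).
With premise 10, O(revoke_blueprint → ¬approve_amendment), the K-axiom yields O(¬approve_amendment).
Premises 1, 2, 3, 4, 6 do not contribute to this derivation.
Thus O(¬approve_amendment), which is F(approve_amendment): approve_amendment is forbidden.

Forbidden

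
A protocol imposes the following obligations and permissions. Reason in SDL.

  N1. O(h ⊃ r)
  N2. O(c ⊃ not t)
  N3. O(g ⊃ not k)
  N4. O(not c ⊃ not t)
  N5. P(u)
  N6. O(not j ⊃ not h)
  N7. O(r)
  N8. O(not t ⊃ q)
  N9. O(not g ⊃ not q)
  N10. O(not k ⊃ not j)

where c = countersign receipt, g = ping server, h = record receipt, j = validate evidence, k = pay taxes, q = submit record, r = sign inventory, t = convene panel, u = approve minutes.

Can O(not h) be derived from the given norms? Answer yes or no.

By case analysis on c: premise 2 gives O(c ⊃ not t) and premise 4 gives O(not c ⊃ not t), so O(not t) either way.
With premise 8, O(not t ⊃ q), the K-axiom yields O(q).
The contrapositive of premise 9 (O(not g ⊃ not q)) is O(q ⊃ g), and O(q) is already established, so O(g).
With premise 3, O(g ⊃ not k), the K-axiom yields O(not k).
From O(not k) and premise 10, O(not k ⊃ not j), we obtain O(not j).
Applying K to premise 6 (O(not j ⊃ not h)) and O(not j) yields O(not h).
Premises 1, 5, 7 do not contribute to this derivation.
So O(not h) follows.

Yes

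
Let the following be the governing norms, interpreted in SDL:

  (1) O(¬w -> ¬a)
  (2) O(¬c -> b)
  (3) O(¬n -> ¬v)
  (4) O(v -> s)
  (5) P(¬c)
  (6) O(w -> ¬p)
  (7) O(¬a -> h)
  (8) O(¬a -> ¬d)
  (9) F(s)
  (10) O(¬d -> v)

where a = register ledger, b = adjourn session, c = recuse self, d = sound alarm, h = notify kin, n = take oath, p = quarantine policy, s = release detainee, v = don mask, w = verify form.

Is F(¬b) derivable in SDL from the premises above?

Premise 2 is O(¬c -> b), but O(¬c) is not derivable from the premises (the permission P(¬c) asserts only ¬O(c), not O(¬c)), so it does not yield O(b).
No other premise forces O(b). An ideal world satisfying every premise can still have ¬b true, so F(¬b) is not derivable.

No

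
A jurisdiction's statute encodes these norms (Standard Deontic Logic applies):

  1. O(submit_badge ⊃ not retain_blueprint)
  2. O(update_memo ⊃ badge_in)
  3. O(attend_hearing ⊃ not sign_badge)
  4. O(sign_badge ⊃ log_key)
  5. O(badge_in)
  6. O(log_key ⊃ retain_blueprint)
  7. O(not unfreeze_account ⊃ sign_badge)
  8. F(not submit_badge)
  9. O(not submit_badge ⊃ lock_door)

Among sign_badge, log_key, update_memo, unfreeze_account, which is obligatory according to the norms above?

unfreeze_account

Premise 8, F(not submit_badge), is equivalent to O(submit_badge).
With premise 1, O(submit_badge ⊃ not retain_blueprint), the K-axiom yields O(not retain_blueprint).
The contrapositive of premise 6 (O(log_key ⊃ retain_blueprint)) is O(not retain_blueprint ⊃ not log_key), and O(not retain_blueprint) is already established, so O(not log_key).
The contrapositive of premise 4 (O(sign_badge ⊃ log_key)) is O(not log_key ⊃ not sign_badge), and O(not log_key) is already established, so O(not sign_badge).
Premise 7 is O(not unfreeze_account ⊃ sign_badge); contrapositively O(not sign_badge ⊃ unfreeze_account). Since O(not sign_badge) holds, K gives O(unfreeze_account).
So O(unfreeze_account) holds — unfreeze_account is obligatory. None of the other listed options is made obligatory by any chain of premises.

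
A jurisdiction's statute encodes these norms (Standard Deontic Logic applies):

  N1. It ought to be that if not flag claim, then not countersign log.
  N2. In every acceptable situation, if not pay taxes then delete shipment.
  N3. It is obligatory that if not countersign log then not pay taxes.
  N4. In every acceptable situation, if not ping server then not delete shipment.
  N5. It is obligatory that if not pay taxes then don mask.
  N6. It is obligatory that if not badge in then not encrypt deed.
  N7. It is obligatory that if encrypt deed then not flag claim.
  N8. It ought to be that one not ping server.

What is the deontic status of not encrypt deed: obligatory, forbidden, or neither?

Obligatory

Premise 8 gives O(¬ping_server).
Premise 4 is O(¬ping_server → ¬delete_shipment); since O(¬ping_server), deontic closure gives O(¬delete_shipment).
Premise 2 is O(¬pay_taxes → delete_shipment); contrapositively O(¬delete_shipment → pay_taxes). Since O(¬delete_shipment) holds, K gives O(pay_taxes).
The contrapositive of premise 3 (O(¬countersign_log → ¬pay_taxes)) is O(pay_taxes → countersign_log), and O(pay_taxes) is already established, so O(countersign_log).
Premise 1, O(¬flag_claim → ¬countersign_log), contraposes to O(countersign_log → flag_claim); with O(countersign_log) we get O(flag_claim).
The contrapositive of premise 7 (O(encrypt_deed → ¬flag_claim)) is O(flag_claim → ¬encrypt_deed), and O(flag_claim) is already established, so O(¬encrypt_deed).
Premises 5, 6 do not contribute to this derivation.
Hence ¬encrypt_deed is obligatory.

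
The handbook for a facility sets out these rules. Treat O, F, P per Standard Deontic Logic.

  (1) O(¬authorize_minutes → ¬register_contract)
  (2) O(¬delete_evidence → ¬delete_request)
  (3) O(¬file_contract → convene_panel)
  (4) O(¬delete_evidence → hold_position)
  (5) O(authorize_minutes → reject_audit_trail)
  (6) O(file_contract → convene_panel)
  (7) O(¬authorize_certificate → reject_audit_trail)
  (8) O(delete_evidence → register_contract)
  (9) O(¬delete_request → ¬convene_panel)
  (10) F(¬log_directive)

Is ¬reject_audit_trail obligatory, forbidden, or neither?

Forbidden

Premises 6 and 3 cover both cases: O(file_contract → convene_panel) and O(¬file_contract → convene_panel). Since file_contract ∨ ¬file_contract is a tautology, O(convene_panel) follows.
The contrapositive of premise 9 (O(¬delete_request → ¬convene_panel)) is O(convene_panel → delete_request), and O(convene_panel) is already established, so O(delete_request).
Premise 2, O(¬delete_evidence → ¬delete_request), contraposes to O(delete_request → delete_evidence); with O(delete_request) we get O(delete_evidence).
With premise 8, O(delete_evidence → register_contract), the K-axiom yields O(register_contract).
Premise 1, O(¬authorize_minutes → ¬register_contract), contraposes to O(register_contract → authorize_minutes); with O(register_contract) we get O(authorize_minutes).
From O(authorize_minutes) and premise 5, O(authorize_minutes → reject_audit_trail), we obtain O(reject_audit_trail).
Premises 4, 7, 10 do not contribute to this derivation.
Thus O(reject_audit_trail), which is F(¬reject_audit_trail): ¬reject_audit_trail is forbidden.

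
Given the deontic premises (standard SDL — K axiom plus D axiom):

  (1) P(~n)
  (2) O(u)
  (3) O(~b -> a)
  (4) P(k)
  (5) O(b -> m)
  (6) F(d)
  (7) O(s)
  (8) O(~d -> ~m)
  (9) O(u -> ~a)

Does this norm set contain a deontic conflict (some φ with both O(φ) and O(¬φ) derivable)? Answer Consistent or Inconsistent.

Inconsistent

Premise 2 gives O(u).
From O(u) and premise 9, O(u -> ~a), we obtain O(~a).
Premise 3, O(~b -> a), contraposes to O(~a -> b); with O(~a) we get O(b).
With premise 5, O(b -> m), the K-axiom yields O(m).
Premise 8, O(~d -> ~m), contraposes to O(m -> d); with O(m) we get O(d).
Yet premise 6 is F(d), i.e. O(~d).
We now have both O(d) and O(~d) — d is simultaneously obligatory and forbidden, violating the D-axiom.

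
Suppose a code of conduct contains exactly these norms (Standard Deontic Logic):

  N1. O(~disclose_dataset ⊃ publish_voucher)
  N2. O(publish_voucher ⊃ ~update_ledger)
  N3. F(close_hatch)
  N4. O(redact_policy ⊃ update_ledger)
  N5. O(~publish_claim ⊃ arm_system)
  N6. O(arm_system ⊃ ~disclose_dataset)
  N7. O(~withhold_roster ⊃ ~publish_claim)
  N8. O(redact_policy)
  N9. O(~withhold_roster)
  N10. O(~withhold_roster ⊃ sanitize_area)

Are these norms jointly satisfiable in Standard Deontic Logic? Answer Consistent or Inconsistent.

From premise 8 we have O(redact_policy).
With premise 4, O(redact_policy ⊃ update_ledger), the K-axiom yields O(update_ledger).
The contrapositive of premise 2 (O(publish_voucher ⊃ ~update_ledger)) is O(update_ledger ⊃ ~publish_voucher), and O(update_ledger) is already established, so O(~publish_voucher).
The contrapositive of premise 1 (O(~disclose_dataset ⊃ publish_voucher)) is O(~publish_voucher ⊃ disclose_dataset), and O(~publish_voucher) is already established, so O(disclose_dataset).
The contrapositive of premise 6 (O(arm_system ⊃ ~disclose_dataset)) is O(disclose_dataset ⊃ ~arm_system), and O(disclose_dataset) is already established, so O(~arm_system).
Premise 5, O(~publish_claim ⊃ arm_system), contraposes to O(~arm_system ⊃ publish_claim); with O(~arm_system) we get O(publish_claim).
Premise 7, O(~withhold_roster ⊃ ~publish_claim), contraposes to O(publish_claim ⊃ withhold_roster); with O(publish_claim) we get O(withhold_roster).
Yet premise 9 states O(~withhold_roster).
We now have both O(withhold_roster) and O(~withhold_roster) — withhold_roster is simultaneously obligatory and forbidden, violating the D-axiom.

Inconsistent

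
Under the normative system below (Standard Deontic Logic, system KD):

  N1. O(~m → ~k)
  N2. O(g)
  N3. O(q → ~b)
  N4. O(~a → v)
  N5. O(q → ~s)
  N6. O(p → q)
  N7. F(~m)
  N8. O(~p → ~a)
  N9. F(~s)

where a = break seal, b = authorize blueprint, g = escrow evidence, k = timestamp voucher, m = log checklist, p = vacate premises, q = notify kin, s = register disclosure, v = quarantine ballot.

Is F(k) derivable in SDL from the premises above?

No

Premise 1 is O(~m → ~k), but O(~m) is not derivable from the premises, so it does not yield O(~k).
No other premise forces O(~k). An ideal world satisfying every premise can still have k true, so F(k) is not derivable.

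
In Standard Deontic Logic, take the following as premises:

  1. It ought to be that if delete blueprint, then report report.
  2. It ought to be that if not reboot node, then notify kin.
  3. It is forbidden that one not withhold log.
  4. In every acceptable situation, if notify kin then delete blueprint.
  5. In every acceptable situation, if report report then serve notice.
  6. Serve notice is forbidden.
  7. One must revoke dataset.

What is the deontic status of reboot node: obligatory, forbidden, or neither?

Obligatory

F(serve_notice) at premise 6 means O(¬serve_notice).
Premise 5, O(report_report → serve_notice), contraposes to O(¬serve_notice → ¬report_report); with O(¬serve_notice) we get O(¬report_report).
The contrapositive of premise 1 (O(delete_blueprint → report_report)) is O(¬report_report → ¬delete_blueprint), and O(¬report_report) is already established, so O(¬delete_blueprint).
Premise 4 is O(notify_kin → delete_blueprint); contrapositively O(¬delete_blueprint → ¬notify_kin). Since O(¬delete_blueprint) holds, K gives O(¬notify_kin).
Premise 2 is O(¬reboot_node → notify_kin); contrapositively O(¬notify_kin → reboot_node). Since O(¬notify_kin) holds, K gives O(reboot_node).
Premises 3, 7 do not contribute to this derivation.
Hence reboot_node is obligatory.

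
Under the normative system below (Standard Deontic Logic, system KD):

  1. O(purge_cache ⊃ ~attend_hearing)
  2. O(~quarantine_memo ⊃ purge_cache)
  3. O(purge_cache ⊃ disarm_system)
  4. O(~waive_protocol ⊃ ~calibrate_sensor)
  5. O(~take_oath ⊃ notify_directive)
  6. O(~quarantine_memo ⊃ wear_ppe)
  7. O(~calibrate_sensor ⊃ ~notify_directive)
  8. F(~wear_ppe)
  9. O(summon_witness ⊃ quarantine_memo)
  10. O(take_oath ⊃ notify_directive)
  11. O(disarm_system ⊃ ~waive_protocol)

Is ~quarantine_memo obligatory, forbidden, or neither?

Forbidden

Premises 10 and 5 are O(take_oath ⊃ notify_directive) and O(~take_oath ⊃ notify_directive); every ideal world satisfies take_oath or ~take_oath, so in either case notify_directive holds — hence O(notify_directive).
The contrapositive of premise 7 (O(~calibrate_sensor ⊃ ~notify_directive)) is O(notify_directive ⊃ calibrate_sensor), and O(notify_directive) is already established, so O(calibrate_sensor).
Premise 4 is O(~waive_protocol ⊃ ~calibrate_sensor); contrapositively O(calibrate_sensor ⊃ waive_protocol). Since O(calibrate_sensor) holds, K gives O(waive_protocol).
Premise 11 is O(disarm_system ⊃ ~waive_protocol); contrapositively O(waive_protocol ⊃ ~disarm_system). Since O(waive_protocol) holds, K gives O(~disarm_system).
Premise 3, O(purge_cache ⊃ disarm_system), contraposes to O(~disarm_system ⊃ ~purge_cache); with O(~disarm_system) we get O(~purge_cache).
The contrapositive of premise 2 (O(~quarantine_memo ⊃ purge_cache)) is O(~purge_cache ⊃ quarantine_memo), and O(~purge_cache) is already established, so O(quarantine_memo).
Premises 1, 6, 8, 9 do not contribute to this derivation.
Thus O(quarantine_memo), which is F(~quarantine_memo): ~quarantine_memo is forbidden.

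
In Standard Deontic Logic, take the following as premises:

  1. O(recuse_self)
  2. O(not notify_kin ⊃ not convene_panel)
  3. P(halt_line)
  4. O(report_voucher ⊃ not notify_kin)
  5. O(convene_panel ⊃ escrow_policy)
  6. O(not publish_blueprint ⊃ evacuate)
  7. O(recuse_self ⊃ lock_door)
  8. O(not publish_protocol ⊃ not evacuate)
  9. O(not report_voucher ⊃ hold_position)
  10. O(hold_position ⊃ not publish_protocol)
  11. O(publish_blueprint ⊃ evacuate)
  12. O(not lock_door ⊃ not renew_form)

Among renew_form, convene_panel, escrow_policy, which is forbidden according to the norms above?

convene_panel

By case analysis on publish_blueprint: premise 11 gives O(publish_blueprint ⊃ evacuate) and premise 6 gives O(not publish_blueprint ⊃ evacuate), so O(evacuate) either way.
The contrapositive of premise 8 (O(not publish_protocol ⊃ not evacuate)) is O(evacuate ⊃ publish_protocol), and O(evacuate) is already established, so O(publish_protocol).
The contrapositive of premise 10 (O(hold_position ⊃ not publish_protocol)) is O(publish_protocol ⊃ not hold_position), and O(publish_protocol) is already established, so O(not hold_position).
Premise 9, O(not report_voucher ⊃ hold_position), contraposes to O(not hold_position ⊃ report_voucher); with O(not hold_position) we get O(report_voucher).
Applying K to premise 4 (O(report_voucher ⊃ not notify_kin)) and O(report_voucher) yields O(not notify_kin).
From O(not notify_kin) and premise 2, O(not notify_kin ⊃ not convene_panel), we obtain O(not convene_panel).
So O(not convene_panel) holds, i.e. convene_panel is forbidden. None of the other listed options is forbidden under the premises.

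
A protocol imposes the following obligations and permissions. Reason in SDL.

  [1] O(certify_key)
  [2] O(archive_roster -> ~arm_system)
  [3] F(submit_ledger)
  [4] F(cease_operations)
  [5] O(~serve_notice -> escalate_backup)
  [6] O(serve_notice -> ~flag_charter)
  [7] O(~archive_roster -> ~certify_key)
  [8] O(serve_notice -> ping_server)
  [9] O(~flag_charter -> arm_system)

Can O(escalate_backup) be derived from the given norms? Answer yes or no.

From premise 1 we have O(certify_key).
Premise 7 is O(~archive_roster -> ~certify_key); contrapositively O(certify_key -> archive_roster). Since O(certify_key) holds, K gives O(archive_roster).
From O(archive_roster) and premise 2, O(archive_roster -> ~arm_system), we obtain O(~arm_system).
Premise 9, O(~flag_charter -> arm_system), contraposes to O(~arm_system -> flag_charter); with O(~arm_system) we get O(flag_charter).
Premise 6, O(serve_notice -> ~flag_charter), contraposes to O(flag_charter -> ~serve_notice); with O(flag_charter) we get O(~serve_notice).
With premise 5, O(~serve_notice -> escalate_backup), the K-axiom yields O(escalate_backup).
Premises 3, 4, 8 do not contribute to this derivation.
So O(escalate_backup) follows.

Yes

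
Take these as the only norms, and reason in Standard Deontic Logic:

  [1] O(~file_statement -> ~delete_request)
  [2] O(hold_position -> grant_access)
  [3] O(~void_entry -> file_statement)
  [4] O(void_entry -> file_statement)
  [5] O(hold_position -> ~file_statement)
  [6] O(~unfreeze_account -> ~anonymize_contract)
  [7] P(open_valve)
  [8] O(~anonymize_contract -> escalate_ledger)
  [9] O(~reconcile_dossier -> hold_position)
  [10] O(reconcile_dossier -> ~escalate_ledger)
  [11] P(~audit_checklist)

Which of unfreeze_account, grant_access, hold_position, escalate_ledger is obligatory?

unfreeze_account

Premises 3 and 4 cover both cases: O(~void_entry -> file_statement) and O(void_entry -> file_statement). Since ~void_entry ∨ void_entry is a tautology, O(file_statement) follows.
The contrapositive of premise 5 (O(hold_position -> ~file_statement)) is O(file_statement -> ~hold_position), and O(file_statement) is already established, so O(~hold_position).
The contrapositive of premise 9 (O(~reconcile_dossier -> hold_position)) is O(~hold_position -> reconcile_dossier), and O(~hold_position) is already established, so O(reconcile_dossier).
With premise 10, O(reconcile_dossier -> ~escalate_ledger), the K-axiom yields O(~escalate_ledger).
Premise 8, O(~anonymize_contract -> escalate_ledger), contraposes to O(~escalate_ledger -> anonymize_contract); with O(~escalate_ledger) we get O(anonymize_contract).
Premise 6, O(~unfreeze_account -> ~anonymize_contract), contraposes to O(anonymize_contract -> unfreeze_account); with O(anonymize_contract) we get O(unfreeze_account).
So O(unfreeze_account) holds — unfreeze_account is obligatory. None of the other listed options is made obligatory by any chain of premises.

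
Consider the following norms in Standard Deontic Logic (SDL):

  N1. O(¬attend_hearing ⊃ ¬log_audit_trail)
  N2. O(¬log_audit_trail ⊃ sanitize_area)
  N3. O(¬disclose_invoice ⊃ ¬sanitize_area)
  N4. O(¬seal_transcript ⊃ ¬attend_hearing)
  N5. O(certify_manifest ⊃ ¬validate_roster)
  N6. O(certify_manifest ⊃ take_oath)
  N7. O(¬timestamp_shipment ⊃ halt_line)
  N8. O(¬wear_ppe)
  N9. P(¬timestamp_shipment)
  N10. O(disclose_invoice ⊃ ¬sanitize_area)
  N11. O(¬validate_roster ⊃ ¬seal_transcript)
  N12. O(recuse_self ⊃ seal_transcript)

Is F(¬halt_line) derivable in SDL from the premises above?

Premise 7 is O(¬timestamp_shipment ⊃ halt_line), but O(¬timestamp_shipment) is not derivable from the premises (the permission P(¬timestamp_shipment) asserts only ¬O(timestamp_shipment), not O(¬timestamp_shipment)), so it does not yield O(halt_line).
No other premise forces O(halt_line). An ideal world satisfying every premise can still have ¬halt_line true, so F(¬halt_line) is not derivable.

No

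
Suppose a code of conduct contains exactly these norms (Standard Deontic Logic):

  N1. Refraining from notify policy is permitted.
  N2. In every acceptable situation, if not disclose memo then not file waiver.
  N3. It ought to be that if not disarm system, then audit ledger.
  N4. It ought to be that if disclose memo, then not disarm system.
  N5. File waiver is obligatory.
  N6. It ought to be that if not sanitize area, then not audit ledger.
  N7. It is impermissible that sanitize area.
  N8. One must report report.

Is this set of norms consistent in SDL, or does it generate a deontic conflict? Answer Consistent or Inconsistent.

Premise 5 states O(file_waiver) outright.
The contrapositive of premise 2 (O(¬disclose_memo → ¬file_waiver)) is O(file_waiver → disclose_memo), and O(file_waiver) is already established, so O(disclose_memo).
Premise 4 is O(disclose_memo → ¬disarm_system); since O(disclose_memo), deontic closure gives O(¬disarm_system).
From O(¬disarm_system) and premise 3, O(¬disarm_system → audit_ledger), we obtain O(audit_ledger).
Premise 6, O(¬sanitize_area → ¬audit_ledger), contraposes to O(audit_ledger → sanitize_area); with O(audit_ledger) we get O(sanitize_area).
Yet premise 7 is F(sanitize_area), i.e. O(¬sanitize_area).
We now have both O(sanitize_area) and O(¬sanitize_area) — sanitize_area is simultaneously obligatory and forbidden, violating the D-axiom.

Inconsistent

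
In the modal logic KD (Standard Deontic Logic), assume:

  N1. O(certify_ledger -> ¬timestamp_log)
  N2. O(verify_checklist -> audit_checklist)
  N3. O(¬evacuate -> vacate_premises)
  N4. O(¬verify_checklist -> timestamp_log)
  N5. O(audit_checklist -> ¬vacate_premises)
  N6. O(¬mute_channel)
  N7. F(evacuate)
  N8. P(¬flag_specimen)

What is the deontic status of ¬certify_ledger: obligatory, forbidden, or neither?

Premise 7, F(evacuate), is equivalent to O(¬evacuate).
Applying K to premise 3 (O(¬evacuate -> vacate_premises)) and O(¬evacuate) yields O(vacate_premises).
The contrapositive of premise 5 (O(audit_checklist -> ¬vacate_premises)) is O(vacate_premises -> ¬audit_checklist), and O(vacate_premises) is already established, so O(¬audit_checklist).
Premise 2 is O(verify_checklist -> audit_checklist); contrapositively O(¬audit_checklist -> ¬verify_checklist). Since O(¬audit_checklist) holds, K gives O(¬verify_checklist).
With premise 4, O(¬verify_checklist -> timestamp_log), the K-axiom yields O(timestamp_log).
The contrapositive of premise 1 (O(certify_ledger -> ¬timestamp_log)) is O(timestamp_log -> ¬certify_ledger), and O(timestamp_log) is already established, so O(¬certify_ledger).
Premises 6, 8 do not contribute to this derivation.
Hence ¬certify_ledger is obligatory.

Obligatory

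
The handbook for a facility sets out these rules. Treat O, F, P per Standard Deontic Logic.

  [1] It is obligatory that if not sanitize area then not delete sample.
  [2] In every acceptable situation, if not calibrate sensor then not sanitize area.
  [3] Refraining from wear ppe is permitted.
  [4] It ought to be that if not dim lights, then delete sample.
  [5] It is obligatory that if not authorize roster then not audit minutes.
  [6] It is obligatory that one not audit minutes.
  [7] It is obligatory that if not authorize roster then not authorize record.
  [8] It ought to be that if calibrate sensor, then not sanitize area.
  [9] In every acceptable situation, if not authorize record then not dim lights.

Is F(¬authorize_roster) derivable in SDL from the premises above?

By case analysis on calibrate_sensor: premise 8 gives O(calibrate_sensor → ¬sanitize_area) and premise 2 gives O(¬calibrate_sensor → ¬sanitize_area), so O(¬sanitize_area) either way.
Applying K to premise 1 (O(¬sanitize_area → ¬delete_sample)) and O(¬sanitize_area) yields O(¬delete_sample).
The contrapositive of premise 4 (O(¬dim_lights → delete_sample)) is O(¬delete_sample → dim_lights), and O(¬delete_sample) is already established, so O(dim_lights).
Premise 9 is O(¬authorize_record → ¬dim_lights); contrapositively O(dim_lights → authorize_record). Since O(dim_lights) holds, K gives O(authorize_record).
Premise 7 is O(¬authorize_roster → ¬authorize_record); contrapositively O(authorize_record → authorize_roster). Since O(authorize_record) holds, K gives O(authorize_roster).
Premises 3, 5, 6 do not contribute to this derivation.
So O(authorize_roster) holds, i.e. F(¬authorize_roster). The claim follows.

Yes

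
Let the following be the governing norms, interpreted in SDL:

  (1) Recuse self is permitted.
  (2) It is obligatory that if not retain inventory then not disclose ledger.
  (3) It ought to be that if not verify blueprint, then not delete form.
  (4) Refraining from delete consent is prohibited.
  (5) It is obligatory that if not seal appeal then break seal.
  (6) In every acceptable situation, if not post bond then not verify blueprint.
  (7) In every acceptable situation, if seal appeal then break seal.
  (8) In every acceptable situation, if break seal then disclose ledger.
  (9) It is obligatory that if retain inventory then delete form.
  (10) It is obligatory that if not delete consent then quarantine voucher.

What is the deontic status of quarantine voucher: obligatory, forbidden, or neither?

Neither

Premise 10 is O(¬delete_consent → quarantine_voucher), but O(¬delete_consent) is not derivable from the premises, so it does not yield O(quarantine_voucher).
No premise or chain of K-axiom applications forces O(quarantine_voucher), and none forces O(¬quarantine_voucher). So quarantine_voucher is neither obligatory nor forbidden under these norms.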